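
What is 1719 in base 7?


Divide by 7 repeatedly:
1719 ÷ 7 = 245 remainder 4
245 ÷ 7 = 35 remainder 0
35 ÷ 7 = 5 remainder 0
5 ÷ 7 = 0 remainder 5
Reading remainders bottom-up:
= 5004


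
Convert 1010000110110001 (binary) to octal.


Group into 3-bit groups: 001010000110110001
  001 = 1
  010 = 2
  000 = 0
  110 = 6
  110 = 6
  001 = 1
= 0o120661


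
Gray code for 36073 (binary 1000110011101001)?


Binary: 1000110011101001
Gray code: G = B XOR (B >> 1)
B >> 1 = 0100011001110100
1000110011101001 XOR 0100011001110100:
  1 XOR 0 = 1
  0 XOR 1 = 1
  0 XOR 0 = 0
  0 XOR 0 = 0
  1 XOR 0 = 1
  1 XOR 1 = 0
  0 XOR 1 = 1
  0 XOR 0 = 0
  1 XOR 0 = 1
  1 XOR 1 = 0
  1 XOR 1 = 0
  0 XOR 1 = 1
  1 XOR 0 = 1
  0 XOR 1 = 1
  0 XOR 0 = 0
  1 XOR 0 = 1
= 1100101010011101


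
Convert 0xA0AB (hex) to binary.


Each hex digit → 4 binary bits:
  A = 1010
  0 = 0000
  A = 1010
  B = 1011
Concatenate: 1010 0000 1010 1011
= 1010000010101011


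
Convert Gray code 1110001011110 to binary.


Gray code: 1110001011110
MSB stays the same: 1
Each subsequent bit = prev_binary XOR current_gray:
  B[1] = 1 XOR 1 = 0
  B[2] = 0 XOR 1 = 1
  B[3] = 1 XOR 0 = 1
  B[4] = 1 XOR 0 = 1
  B[5] = 1 XOR 0 = 1
  B[6] = 1 XOR 1 = 0
  B[7] = 0 XOR 0 = 0
  B[8] = 0 XOR 1 = 1
  B[9] = 1 XOR 1 = 0
  B[10] = 0 XOR 1 = 1
  B[11] = 1 XOR 1 = 0
  B[12] = 0 XOR 0 = 0
= 1011110010100 (6036 decimal)


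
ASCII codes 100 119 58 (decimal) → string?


Codes (decimal): 100 119 58
Per-code ASCII lookup:
  100  (range 97-122: lowercase, 100 - 97 = 3) → 'd'
  119  (range 97-122: lowercase, 119 - 97 = 22) → 'w'
  58  (special character) → ':'
= 'dw:'


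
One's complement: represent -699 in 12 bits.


Original: 001010111011
Invert all bits:
  bit 0: 0 → 1
  bit 1: 0 → 1
  bit 2: 1 → 0
  bit 3: 0 → 1
  bit 4: 1 → 0
  bit 5: 0 → 1
  bit 6: 1 → 0
  bit 7: 1 → 0
  bit 8: 1 → 0
  bit 9: 0 → 1
  bit 10: 1 → 0
  bit 11: 1 → 0
= 110101000100


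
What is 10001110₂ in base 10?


Positional values:
Bit 1: 1 × 2^1 = 2
Bit 2: 1 × 2^2 = 4
Bit 3: 1 × 2^3 = 8
Bit 7: 1 × 2^7 = 128
Sum = 2 + 4 + 8 + 128
= 142


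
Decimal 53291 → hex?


Divide by 16 repeatedly:
53291 ÷ 16 = 3330 remainder 11 (B)
3330 ÷ 16 = 208 remainder 2 (2)
208 ÷ 16 = 13 remainder 0 (0)
13 ÷ 16 = 0 remainder 13 (D)
Reading remainders bottom-up:
= 0xD02B


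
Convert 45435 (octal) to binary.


Each octal digit → 3 binary bits:
  4 = 100
  5 = 101
  4 = 100
  3 = 011
  5 = 101
Concatenate: 100 101 100 011 101
= 100101100011101


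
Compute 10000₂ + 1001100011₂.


Align and add column by column (LSB to MSB, carry propagating):
  00000010000
+ 01001100011
  -----------
  col 0: 0 + 1 + 0 (carry in) = 1 → bit 1, carry out 0
  col 1: 0 + 1 + 0 (carry in) = 1 → bit 1, carry out 0
  col 2: 0 + 0 + 0 (carry in) = 0 → bit 0, carry out 0
  col 3: 0 + 0 + 0 (carry in) = 0 → bit 0, carry out 0
  col 4: 1 + 0 + 0 (carry in) = 1 → bit 1, carry out 0
  col 5: 0 + 1 + 0 (carry in) = 1 → bit 1, carry out 0
  col 6: 0 + 1 + 0 (carry in) = 1 → bit 1, carry out 0
  col 7: 0 + 0 + 0 (carry in) = 0 → bit 0, carry out 0
  col 8: 0 + 0 + 0 (carry in) = 0 → bit 0, carry out 0
  col 9: 0 + 1 + 0 (carry in) = 1 → bit 1, carry out 0
  col 10: 0 + 0 + 0 (carry in) = 0 → bit 0, carry out 0
Reading bits MSB→LSB: 01001110011
Strip leading zeros: 1001110011
= 1001110011


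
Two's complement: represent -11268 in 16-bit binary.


Original: 0010110000000100
Step 1 - Invert all bits: 1101001111111011
Step 2 - Add 1: 1101001111111011 + 1
= 1101001111111100 (represents -11268)


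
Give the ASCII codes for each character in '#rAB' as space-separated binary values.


String: '#rAB'  (4 characters)
Per-character ASCII lookup:
  '#': special character: '#' = 35 → 100011
  'r': lowercase starts at 97: 'r' = 97 + 17 = 114 → 1110010
  'A': uppercase starts at 65: 'A' = 65 + 0 = 65 → 1000001
  'B': uppercase starts at 65: 'B' = 65 + 1 = 66 → 1000010
= 100011 1110010 1000001 1000010


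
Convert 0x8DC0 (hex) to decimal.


Positional values:
Position 0: 0 × 16^0 = 0 × 1 = 0
Position 1: C × 16^1 = 12 × 16 = 192
Position 2: D × 16^2 = 13 × 256 = 3328
Position 3: 8 × 16^3 = 8 × 4096 = 32768
Sum = 0 + 192 + 3328 + 32768
= 36288


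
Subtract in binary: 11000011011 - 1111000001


Align and subtract column by column (LSB to MSB, borrowing when needed):
  11000011011
- 01111000001
  -----------
  col 0: (1 - 0 borrow-in) - 1 → 1 - 1 = 0, borrow out 0
  col 1: (1 - 0 borrow-in) - 0 → 1 - 0 = 1, borrow out 0
  col 2: (0 - 0 borrow-in) - 0 → 0 - 0 = 0, borrow out 0
  col 3: (1 - 0 borrow-in) - 0 → 1 - 0 = 1, borrow out 0
  col 4: (1 - 0 borrow-in) - 0 → 1 - 0 = 1, borrow out 0
  col 5: (0 - 0 borrow-in) - 0 → 0 - 0 = 0, borrow out 0
  col 6: (0 - 0 borrow-in) - 1 → borrow from next column: (0+2) - 1 = 1, borrow out 1
  col 7: (0 - 1 borrow-in) - 1 → borrow from next column: (-1+2) - 1 = 0, borrow out 1
  col 8: (0 - 1 borrow-in) - 1 → borrow from next column: (-1+2) - 1 = 0, borrow out 1
  col 9: (1 - 1 borrow-in) - 1 → borrow from next column: (0+2) - 1 = 1, borrow out 1
  col 10: (1 - 1 borrow-in) - 0 → 0 - 0 = 0, borrow out 0
Reading bits MSB→LSB: 01001011010
Strip leading zeros: 1001011010
= 1001011010


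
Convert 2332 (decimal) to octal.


Divide by 8 repeatedly:
2332 ÷ 8 = 291 remainder 4
291 ÷ 8 = 36 remainder 3
36 ÷ 8 = 4 remainder 4
4 ÷ 8 = 0 remainder 4
Reading remainders bottom-up:
= 0o4434


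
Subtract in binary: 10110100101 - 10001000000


Align and subtract column by column (LSB to MSB, borrowing when needed):
  10110100101
- 10001000000
  -----------
  col 0: (1 - 0 borrow-in) - 0 → 1 - 0 = 1, borrow out 0
  col 1: (0 - 0 borrow-in) - 0 → 0 - 0 = 0, borrow out 0
  col 2: (1 - 0 borrow-in) - 0 → 1 - 0 = 1, borrow out 0
  col 3: (0 - 0 borrow-in) - 0 → 0 - 0 = 0, borrow out 0
  col 4: (0 - 0 borrow-in) - 0 → 0 - 0 = 0, borrow out 0
  col 5: (1 - 0 borrow-in) - 0 → 1 - 0 = 1, borrow out 0
  col 6: (0 - 0 borrow-in) - 1 → borrow from next column: (0+2) - 1 = 1, borrow out 1
  col 7: (1 - 1 borrow-in) - 0 → 0 - 0 = 0, borrow out 0
  col 8: (1 - 0 borrow-in) - 0 → 1 - 0 = 1, borrow out 0
  col 9: (0 - 0 borrow-in) - 0 → 0 - 0 = 0, borrow out 0
  col 10: (1 - 0 borrow-in) - 1 → 1 - 1 = 0, borrow out 0
Reading bits MSB→LSB: 00101100101
Strip leading zeros: 101100101
= 101100101


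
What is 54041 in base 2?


Divide by 2 repeatedly:
54041 ÷ 2 = 27020 remainder 1
27020 ÷ 2 = 13510 remainder 0
13510 ÷ 2 = 6755 remainder 0
6755 ÷ 2 = 3377 remainder 1
3377 ÷ 2 = 1688 remainder 1
1688 ÷ 2 = 844 remainder 0
844 ÷ 2 = 422 remainder 0
422 ÷ 2 = 211 remainder 0
211 ÷ 2 = 105 remainder 1
105 ÷ 2 = 52 remainder 1
52 ÷ 2 = 26 remainder 0
26 ÷ 2 = 13 remainder 0
13 ÷ 2 = 6 remainder 1
6 ÷ 2 = 3 remainder 0
3 ÷ 2 = 1 remainder 1
1 ÷ 2 = 0 remainder 1
Reading remainders bottom-up:
= 1101001100011001


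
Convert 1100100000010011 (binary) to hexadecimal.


Group into 4-bit nibbles: 1100100000010011
  1100 = C
  1000 = 8
  0001 = 1
  0011 = 3
= 0xC813


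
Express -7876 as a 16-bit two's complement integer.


Original: 0001111011000100
Step 1 - Invert all bits: 1110000100111011
Step 2 - Add 1: 1110000100111011 + 1
= 1110000100111100 (represents -7876)


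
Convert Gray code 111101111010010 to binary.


Gray code: 111101111010010
MSB stays the same: 1
Each subsequent bit = prev_binary XOR current_gray:
  B[1] = 1 XOR 1 = 0
  B[2] = 0 XOR 1 = 1
  B[3] = 1 XOR 1 = 0
  B[4] = 0 XOR 0 = 0
  B[5] = 0 XOR 1 = 1
  B[6] = 1 XOR 1 = 0
  B[7] = 0 XOR 1 = 1
  B[8] = 1 XOR 1 = 0
  B[9] = 0 XOR 0 = 0
  B[10] = 0 XOR 1 = 1
  B[11] = 1 XOR 0 = 1
  B[12] = 1 XOR 0 = 1
  B[13] = 1 XOR 1 = 0
  B[14] = 0 XOR 0 = 0
= 101001010011100 (21148 decimal)


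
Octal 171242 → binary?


Each octal digit → 3 binary bits:
  1 = 001
  7 = 111
  1 = 001
  2 = 010
  4 = 100
  2 = 010
Concatenate: 001 111 001 010 100 010
= 001111001010100010


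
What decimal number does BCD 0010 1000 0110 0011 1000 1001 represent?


Each 4-bit group → digit:
  0010 → 2
  1000 → 8
  0110 → 6
  0011 → 3
  1000 → 8
  1001 → 9
= 286389


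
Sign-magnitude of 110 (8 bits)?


Sign bit: 0 (positive)
Magnitude: 110 = 1101110
= 01101110


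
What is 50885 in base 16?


Divide by 16 repeatedly:
50885 ÷ 16 = 3180 remainder 5 (5)
3180 ÷ 16 = 198 remainder 12 (C)
198 ÷ 16 = 12 remainder 6 (6)
12 ÷ 16 = 0 remainder 12 (C)
Reading remainders bottom-up:
= 0xC6C5


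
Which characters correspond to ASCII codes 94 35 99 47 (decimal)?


Codes (decimal): 94 35 99 47
Per-code ASCII lookup:
  94  (special character) → '^'
  35  (special character) → '#'
  99  (range 97-122: lowercase, 99 - 97 = 2) → 'c'
  47  (special character) → '/'
= '^#c/'


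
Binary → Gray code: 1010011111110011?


Binary: 1010011111110011
Gray code: G = B XOR (B >> 1)
B >> 1 = 0101001111111001
1010011111110011 XOR 0101001111111001:
  1 XOR 0 = 1
  0 XOR 1 = 1
  1 XOR 0 = 1
  0 XOR 1 = 1
  0 XOR 0 = 0
  1 XOR 0 = 1
  1 XOR 1 = 0
  1 XOR 1 = 0
  1 XOR 1 = 0
  1 XOR 1 = 0
  1 XOR 1 = 0
  1 XOR 1 = 0
  0 XOR 1 = 1
  0 XOR 0 = 0
  1 XOR 0 = 1
  1 XOR 1 = 0
= 1111010000001010


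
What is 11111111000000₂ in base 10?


Positional values:
Bit 6: 1 × 2^6 = 64
Bit 7: 1 × 2^7 = 128
Bit 8: 1 × 2^8 = 256
Bit 9: 1 × 2^9 = 512
Bit 10: 1 × 2^10 = 1024
Bit 11: 1 × 2^11 = 2048
Bit 12: 1 × 2^12 = 4096
Bit 13: 1 × 2^13 = 8192
Sum = 64 + 128 + 256 + 512 + 1024 + 2048 + 4096 + 8192
= 16320


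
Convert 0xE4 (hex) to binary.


Each hex digit → 4 binary bits:
  E = 1110
  4 = 0100
Concatenate: 1110 0100
= 11100100


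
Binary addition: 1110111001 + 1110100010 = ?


Align and add column by column (LSB to MSB, carry propagating):
  01110111001
+ 01110100010
  -----------
  col 0: 1 + 0 + 0 (carry in) = 1 → bit 1, carry out 0
  col 1: 0 + 1 + 0 (carry in) = 1 → bit 1, carry out 0
  col 2: 0 + 0 + 0 (carry in) = 0 → bit 0, carry out 0
  col 3: 1 + 0 + 0 (carry in) = 1 → bit 1, carry out 0
  col 4: 1 + 0 + 0 (carry in) = 1 → bit 1, carry out 0
  col 5: 1 + 1 + 0 (carry in) = 2 → bit 0, carry out 1
  col 6: 0 + 0 + 1 (carry in) = 1 → bit 1, carry out 0
  col 7: 1 + 1 + 0 (carry in) = 2 → bit 0, carry out 1
  col 8: 1 + 1 + 1 (carry in) = 3 → bit 1, carry out 1
  col 9: 1 + 1 + 1 (carry in) = 3 → bit 1, carry out 1
  col 10: 0 + 0 + 1 (carry in) = 1 → bit 1, carry out 0
Reading bits MSB→LSB: 11101011011
Strip leading zeros: 11101011011
= 11101011011


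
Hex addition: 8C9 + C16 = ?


Align and add column by column (LSB to MSB, each column mod 16 with carry):
  08C9
+ 0C16
  ----
  col 0: 9(9) + 6(6) + 0 (carry in) = 15 → F(15), carry out 0
  col 1: C(12) + 1(1) + 0 (carry in) = 13 → D(13), carry out 0
  col 2: 8(8) + C(12) + 0 (carry in) = 20 → 4(4), carry out 1
  col 3: 0(0) + 0(0) + 1 (carry in) = 1 → 1(1), carry out 0
Reading digits MSB→LSB: 14DF
Strip leading zeros: 14DF
= 0x14DF


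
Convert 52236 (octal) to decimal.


Positional values:
Position 0: 6 × 8^0 = 6
Position 1: 3 × 8^1 = 24
Position 2: 2 × 8^2 = 128
Position 3: 2 × 8^3 = 1024
Position 4: 5 × 8^4 = 20480
Sum = 6 + 24 + 128 + 1024 + 20480
= 21662


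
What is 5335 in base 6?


Divide by 6 repeatedly:
5335 ÷ 6 = 889 remainder 1
889 ÷ 6 = 148 remainder 1
148 ÷ 6 = 24 remainder 4
24 ÷ 6 = 4 remainder 0
4 ÷ 6 = 0 remainder 4
Reading remainders bottom-up:
= 40411


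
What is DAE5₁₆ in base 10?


Positional values:
Position 0: 5 × 16^0 = 5 × 1 = 5
Position 1: E × 16^1 = 14 × 16 = 224
Position 2: A × 16^2 = 10 × 256 = 2560
Position 3: D × 16^3 = 13 × 4096 = 53248
Sum = 5 + 224 + 2560 + 53248
= 56037


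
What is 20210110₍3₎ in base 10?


Positional values (base 3):
  0 × 3^0 = 0 × 1 = 0
  1 × 3^1 = 1 × 3 = 3
  1 × 3^2 = 1 × 9 = 9
  0 × 3^3 = 0 × 27 = 0
  1 × 3^4 = 1 × 81 = 81
  2 × 3^5 = 2 × 243 = 486
  0 × 3^6 = 0 × 729 = 0
  2 × 3^7 = 2 × 2187 = 4374
Sum = 0 + 3 + 9 + 0 + 81 + 486 + 0 + 4374
= 4953


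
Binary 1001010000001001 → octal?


Group into 3-bit groups: 001001010000001001
  001 = 1
  001 = 1
  010 = 2
  000 = 0
  001 = 1
  001 = 1
= 0o112011


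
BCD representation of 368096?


Each digit → 4-bit binary:
  3 → 0011
  6 → 0110
  8 → 1000
  0 → 0000
  9 → 1001
  6 → 0110
= 0011 0110 1000 0000 1001 0110


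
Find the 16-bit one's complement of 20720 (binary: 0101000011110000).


Original: 0101000011110000
Invert all bits:
  bit 0: 0 → 1
  bit 1: 1 → 0
  bit 2: 0 → 1
  bit 3: 1 → 0
  bit 4: 0 → 1
  bit 5: 0 → 1
  bit 6: 0 → 1
  bit 7: 0 → 1
  bit 8: 1 → 0
  bit 9: 1 → 0
  bit 10: 1 → 0
  bit 11: 1 → 0
  bit 12: 0 → 1
  bit 13: 0 → 1
  bit 14: 0 → 1
  bit 15: 0 → 1
= 1010111100001111


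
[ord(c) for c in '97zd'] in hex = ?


String: '97zd'  (4 characters)
Per-character ASCII lookup:
  '9': digits start at 48: '9' = 48 + 9 = 57 → 0x39
  '7': digits start at 48: '7' = 48 + 7 = 55 → 0x37
  'z': lowercase starts at 97: 'z' = 97 + 25 = 122 → 0x7A
  'd': lowercase starts at 97: 'd' = 97 + 3 = 100 → 0x64
= 0x39 0x37 0x7A 0x64


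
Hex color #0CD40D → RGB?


Hex: #0CD40D
R = 0C₁₆ = 12
G = D4₁₆ = 212
B = 0D₁₆ = 13
= RGB(12, 212, 13)


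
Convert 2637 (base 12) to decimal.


Positional values (base 12):
  7 × 12^0 = 7 × 1 = 7
  3 × 12^1 = 3 × 12 = 36
  6 × 12^2 = 6 × 144 = 864
  2 × 12^3 = 2 × 1728 = 3456
Sum = 7 + 36 + 864 + 3456
= 4363


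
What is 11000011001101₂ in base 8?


Group into 3-bit groups: 011000011001101
  011 = 3
  000 = 0
  011 = 3
  001 = 1
  101 = 5
= 0o30315


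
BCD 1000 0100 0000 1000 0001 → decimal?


Each 4-bit group → digit:
  1000 → 8
  0100 → 4
  0000 → 0
  1000 → 8
  0001 → 1
= 84081


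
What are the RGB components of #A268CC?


Hex: #A268CC
R = A2₁₆ = 162
G = 68₁₆ = 104
B = CC₁₆ = 204
= RGB(162, 104, 204)


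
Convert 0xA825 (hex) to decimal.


Positional values:
Position 0: 5 × 16^0 = 5 × 1 = 5
Position 1: 2 × 16^1 = 2 × 16 = 32
Position 2: 8 × 16^2 = 8 × 256 = 2048
Position 3: A × 16^3 = 10 × 4096 = 40960
Sum = 5 + 32 + 2048 + 40960
= 43045


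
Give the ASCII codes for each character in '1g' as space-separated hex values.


String: '1g'  (2 characters)
Per-character ASCII lookup:
  '1': digits start at 48: '1' = 48 + 1 = 49 → 0x31
  'g': lowercase starts at 97: 'g' = 97 + 6 = 103 → 0x67
= 0x31 0x67


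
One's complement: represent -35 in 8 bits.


Original: 00100011
Invert all bits:
  bit 0: 0 → 1
  bit 1: 0 → 1
  bit 2: 1 → 0
  bit 3: 0 → 1
  bit 4: 0 → 1
  bit 5: 0 → 1
  bit 6: 1 → 0
  bit 7: 1 → 0
= 11011100


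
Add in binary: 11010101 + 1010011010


Align and add column by column (LSB to MSB, carry propagating):
  00011010101
+ 01010011010
  -----------
  col 0: 1 + 0 + 0 (carry in) = 1 → bit 1, carry out 0
  col 1: 0 + 1 + 0 (carry in) = 1 → bit 1, carry out 0
  col 2: 1 + 0 + 0 (carry in) = 1 → bit 1, carry out 0
  col 3: 0 + 1 + 0 (carry in) = 1 → bit 1, carry out 0
  col 4: 1 + 1 + 0 (carry in) = 2 → bit 0, carry out 1
  col 5: 0 + 0 + 1 (carry in) = 1 → bit 1, carry out 0
  col 6: 1 + 0 + 0 (carry in) = 1 → bit 1, carry out 0
  col 7: 1 + 1 + 0 (carry in) = 2 → bit 0, carry out 1
  col 8: 0 + 0 + 1 (carry in) = 1 → bit 1, carry out 0
  col 9: 0 + 1 + 0 (carry in) = 1 → bit 1, carry out 0
  col 10: 0 + 0 + 0 (carry in) = 0 → bit 0, carry out 0
Reading bits MSB→LSB: 01101101111
Strip leading zeros: 1101101111
= 1101101111


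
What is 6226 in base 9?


Divide by 9 repeatedly:
6226 ÷ 9 = 691 remainder 7
691 ÷ 9 = 76 remainder 7
76 ÷ 9 = 8 remainder 4
8 ÷ 9 = 0 remainder 8
Reading remainders bottom-up:
= 8477


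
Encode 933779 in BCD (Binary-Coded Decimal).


Each digit → 4-bit binary:
  9 → 1001
  3 → 0011
  3 → 0011
  7 → 0111
  7 → 0111
  9 → 1001
= 1001 0011 0011 0111 0111 1001


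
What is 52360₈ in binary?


Each octal digit → 3 binary bits:
  5 = 101
  2 = 010
  3 = 011
  6 = 110
  0 = 000
Concatenate: 101 010 011 110 000
= 101010011110000


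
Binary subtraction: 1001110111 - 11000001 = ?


Align and subtract column by column (LSB to MSB, borrowing when needed):
  1001110111
- 0011000001
  ----------
  col 0: (1 - 0 borrow-in) - 1 → 1 - 1 = 0, borrow out 0
  col 1: (1 - 0 borrow-in) - 0 → 1 - 0 = 1, borrow out 0
  col 2: (1 - 0 borrow-in) - 0 → 1 - 0 = 1, borrow out 0
  col 3: (0 - 0 borrow-in) - 0 → 0 - 0 = 0, borrow out 0
  col 4: (1 - 0 borrow-in) - 0 → 1 - 0 = 1, borrow out 0
  col 5: (1 - 0 borrow-in) - 0 → 1 - 0 = 1, borrow out 0
  col 6: (1 - 0 borrow-in) - 1 → 1 - 1 = 0, borrow out 0
  col 7: (0 - 0 borrow-in) - 1 → borrow from next column: (0+2) - 1 = 1, borrow out 1
  col 8: (0 - 1 borrow-in) - 0 → borrow from next column: (-1+2) - 0 = 1, borrow out 1
  col 9: (1 - 1 borrow-in) - 0 → 0 - 0 = 0, borrow out 0
Reading bits MSB→LSB: 0110110110
Strip leading zeros: 110110110
= 110110110


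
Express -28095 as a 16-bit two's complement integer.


Original: 0110110110111111
Step 1 - Invert all bits: 1001001001000000
Step 2 - Add 1: 1001001001000000 + 1
= 1001001001000001 (represents -28095)


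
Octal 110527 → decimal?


Positional values:
Position 0: 7 × 8^0 = 7
Position 1: 2 × 8^1 = 16
Position 2: 5 × 8^2 = 320
Position 3: 0 × 8^3 = 0
Position 4: 1 × 8^4 = 4096
Position 5: 1 × 8^5 = 32768
Sum = 7 + 16 + 320 + 0 + 4096 + 32768
= 37207


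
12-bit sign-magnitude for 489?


Sign bit: 0 (positive)
Magnitude: 489 = 00111101001
= 000111101001


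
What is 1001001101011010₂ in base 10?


Positional values:
Bit 1: 1 × 2^1 = 2
Bit 3: 1 × 2^3 = 8
Bit 4: 1 × 2^4 = 16
Bit 6: 1 × 2^6 = 64
Bit 8: 1 × 2^8 = 256
Bit 9: 1 × 2^9 = 512
Bit 12: 1 × 2^12 = 4096
Bit 15: 1 × 2^15 = 32768
Sum = 2 + 8 + 16 + 64 + 256 + 512 + 4096 + 32768
= 37722


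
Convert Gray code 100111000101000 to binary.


Gray code: 100111000101000
MSB stays the same: 1
Each subsequent bit = prev_binary XOR current_gray:
  B[1] = 1 XOR 0 = 1
  B[2] = 1 XOR 0 = 1
  B[3] = 1 XOR 1 = 0
  B[4] = 0 XOR 1 = 1
  B[5] = 1 XOR 1 = 0
  B[6] = 0 XOR 0 = 0
  B[7] = 0 XOR 0 = 0
  B[8] = 0 XOR 0 = 0
  B[9] = 0 XOR 1 = 1
  B[10] = 1 XOR 0 = 1
  B[11] = 1 XOR 1 = 0
  B[12] = 0 XOR 0 = 0
  B[13] = 0 XOR 0 = 0
  B[14] = 0 XOR 0 = 0
= 111010000110000 (29744 decimal)


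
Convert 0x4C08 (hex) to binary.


Each hex digit → 4 binary bits:
  4 = 0100
  C = 1100
  0 = 0000
  8 = 1000
Concatenate: 0100 1100 0000 1000
= 0100110000001000


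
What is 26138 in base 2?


Divide by 2 repeatedly:
26138 ÷ 2 = 13069 remainder 0
13069 ÷ 2 = 6534 remainder 1
6534 ÷ 2 = 3267 remainder 0
3267 ÷ 2 = 1633 remainder 1
1633 ÷ 2 = 816 remainder 1
816 ÷ 2 = 408 remainder 0
408 ÷ 2 = 204 remainder 0
204 ÷ 2 = 102 remainder 0
102 ÷ 2 = 51 remainder 0
51 ÷ 2 = 25 remainder 1
25 ÷ 2 = 12 remainder 1
12 ÷ 2 = 6 remainder 0
6 ÷ 2 = 3 remainder 0
3 ÷ 2 = 1 remainder 1
1 ÷ 2 = 0 remainder 1
Reading remainders bottom-up:
= 110011000011010


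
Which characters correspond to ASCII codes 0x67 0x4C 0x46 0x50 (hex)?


Codes (hex): 0x67 0x4C 0x46 0x50
Per-code ASCII lookup:
  0x67 = 103  (range 97-122: lowercase, 103 - 97 = 6) → 'g'
  0x4C = 76  (range 65-90: uppercase, 76 - 65 = 11) → 'L'
  0x46 = 70  (range 65-90: uppercase, 70 - 65 = 5) → 'F'
  0x50 = 80  (range 65-90: uppercase, 80 - 65 = 15) → 'P'
= 'gLFP'


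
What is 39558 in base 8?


Divide by 8 repeatedly:
39558 ÷ 8 = 4944 remainder 6
4944 ÷ 8 = 618 remainder 0
618 ÷ 8 = 77 remainder 2
77 ÷ 8 = 9 remainder 5
9 ÷ 8 = 1 remainder 1
1 ÷ 8 = 0 remainder 1
Reading remainders bottom-up:
= 0o115206


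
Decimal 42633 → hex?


Divide by 16 repeatedly:
42633 ÷ 16 = 2664 remainder 9 (9)
2664 ÷ 16 = 166 remainder 8 (8)
166 ÷ 16 = 10 remainder 6 (6)
10 ÷ 16 = 0 remainder 10 (A)
Reading remainders bottom-up:
= 0xA689


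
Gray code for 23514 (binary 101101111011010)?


Binary: 101101111011010
Gray code: G = B XOR (B >> 1)
B >> 1 = 010110111101101
101101111011010 XOR 010110111101101:
  1 XOR 0 = 1
  0 XOR 1 = 1
  1 XOR 0 = 1
  1 XOR 1 = 0
  0 XOR 1 = 1
  1 XOR 0 = 1
  1 XOR 1 = 0
  1 XOR 1 = 0
  1 XOR 1 = 0
  0 XOR 1 = 1
  1 XOR 0 = 1
  1 XOR 1 = 0
  0 XOR 1 = 1
  1 XOR 0 = 1
  0 XOR 1 = 1
= 111011000110111


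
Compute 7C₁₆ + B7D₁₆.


Align and add column by column (LSB to MSB, each column mod 16 with carry):
  007C
+ 0B7D
  ----
  col 0: C(12) + D(13) + 0 (carry in) = 25 → 9(9), carry out 1
  col 1: 7(7) + 7(7) + 1 (carry in) = 15 → F(15), carry out 0
  col 2: 0(0) + B(11) + 0 (carry in) = 11 → B(11), carry out 0
  col 3: 0(0) + 0(0) + 0 (carry in) = 0 → 0(0), carry out 0
Reading digits MSB→LSB: 0BF9
Strip leading zeros: BF9
= 0xBF9


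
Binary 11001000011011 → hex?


Group into 4-bit nibbles: 0011001000011011
  0011 = 3
  0010 = 2
  0001 = 1
  1011 = B
= 0x321B


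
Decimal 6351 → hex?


Divide by 16 repeatedly:
6351 ÷ 16 = 396 remainder 15 (F)
396 ÷ 16 = 24 remainder 12 (C)
24 ÷ 16 = 1 remainder 8 (8)
1 ÷ 16 = 0 remainder 1 (1)
Reading remainders bottom-up:
= 0x18CF


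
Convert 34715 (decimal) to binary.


Divide by 2 repeatedly:
34715 ÷ 2 = 17357 remainder 1
17357 ÷ 2 = 8678 remainder 1
8678 ÷ 2 = 4339 remainder 0
4339 ÷ 2 = 2169 remainder 1
2169 ÷ 2 = 1084 remainder 1
1084 ÷ 2 = 542 remainder 0
542 ÷ 2 = 271 remainder 0
271 ÷ 2 = 135 remainder 1
135 ÷ 2 = 67 remainder 1
67 ÷ 2 = 33 remainder 1
33 ÷ 2 = 16 remainder 1
16 ÷ 2 = 8 remainder 0
8 ÷ 2 = 4 remainder 0
4 ÷ 2 = 2 remainder 0
2 ÷ 2 = 1 remainder 0
1 ÷ 2 = 0 remainder 1
Reading remainders bottom-up:
= 1000011110011011


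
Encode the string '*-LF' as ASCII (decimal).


String: '*-LF'  (4 characters)
Per-character ASCII lookup:
  '*': special character: '*' = 42
  '-': special character: '-' = 45
  'L': uppercase starts at 65: 'L' = 65 + 11 = 76
  'F': uppercase starts at 65: 'F' = 65 + 5 = 70
= 42 45 76 70


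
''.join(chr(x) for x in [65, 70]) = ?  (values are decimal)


Codes (decimal): 65 70
Per-code ASCII lookup:
  65  (range 65-90: uppercase, 65 - 65 = 0) → 'A'
  70  (range 65-90: uppercase, 70 - 65 = 5) → 'F'
= 'AF'


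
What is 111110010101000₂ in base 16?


Group into 4-bit nibbles: 0111110010101000
  0111 = 7
  1100 = C
  1010 = A
  1000 = 8
= 0x7CA8


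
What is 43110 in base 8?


Divide by 8 repeatedly:
43110 ÷ 8 = 5388 remainder 6
5388 ÷ 8 = 673 remainder 4
673 ÷ 8 = 84 remainder 1
84 ÷ 8 = 10 remainder 4
10 ÷ 8 = 1 remainder 2
1 ÷ 8 = 0 remainder 1
Reading remainders bottom-up:
= 0o124146


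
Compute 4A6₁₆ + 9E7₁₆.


Align and add column by column (LSB to MSB, each column mod 16 with carry):
  04A6
+ 09E7
  ----
  col 0: 6(6) + 7(7) + 0 (carry in) = 13 → D(13), carry out 0
  col 1: A(10) + E(14) + 0 (carry in) = 24 → 8(8), carry out 1
  col 2: 4(4) + 9(9) + 1 (carry in) = 14 → E(14), carry out 0
  col 3: 0(0) + 0(0) + 0 (carry in) = 0 → 0(0), carry out 0
Reading digits MSB→LSB: 0E8D
Strip leading zeros: E8D
= 0xE8D


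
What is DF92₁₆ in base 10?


Positional values:
Position 0: 2 × 16^0 = 2 × 1 = 2
Position 1: 9 × 16^1 = 9 × 16 = 144
Position 2: F × 16^2 = 15 × 256 = 3840
Position 3: D × 16^3 = 13 × 4096 = 53248
Sum = 2 + 144 + 3840 + 53248
= 57234


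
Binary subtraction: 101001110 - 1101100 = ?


Align and subtract column by column (LSB to MSB, borrowing when needed):
  101001110
- 001101100
  ---------
  col 0: (0 - 0 borrow-in) - 0 → 0 - 0 = 0, borrow out 0
  col 1: (1 - 0 borrow-in) - 0 → 1 - 0 = 1, borrow out 0
  col 2: (1 - 0 borrow-in) - 1 → 1 - 1 = 0, borrow out 0
  col 3: (1 - 0 borrow-in) - 1 → 1 - 1 = 0, borrow out 0
  col 4: (0 - 0 borrow-in) - 0 → 0 - 0 = 0, borrow out 0
  col 5: (0 - 0 borrow-in) - 1 → borrow from next column: (0+2) - 1 = 1, borrow out 1
  col 6: (1 - 1 borrow-in) - 1 → borrow from next column: (0+2) - 1 = 1, borrow out 1
  col 7: (0 - 1 borrow-in) - 0 → borrow from next column: (-1+2) - 0 = 1, borrow out 1
  col 8: (1 - 1 borrow-in) - 0 → 0 - 0 = 0, borrow out 0
Reading bits MSB→LSB: 011100010
Strip leading zeros: 11100010
= 11100010


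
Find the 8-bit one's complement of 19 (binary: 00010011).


Original: 00010011
Invert all bits:
  bit 0: 0 → 1
  bit 1: 0 → 1
  bit 2: 0 → 1
  bit 3: 1 → 0
  bit 4: 0 → 1
  bit 5: 0 → 1
  bit 6: 1 → 0
  bit 7: 1 → 0
= 11101100


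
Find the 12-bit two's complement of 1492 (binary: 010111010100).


Original: 010111010100
Step 1 - Invert all bits: 101000101011
Step 2 - Add 1: 101000101011 + 1
= 101000101100 (represents -1492)


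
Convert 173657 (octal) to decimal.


Positional values:
Position 0: 7 × 8^0 = 7
Position 1: 5 × 8^1 = 40
Position 2: 6 × 8^2 = 384
Position 3: 3 × 8^3 = 1536
Position 4: 7 × 8^4 = 28672
Position 5: 1 × 8^5 = 32768
Sum = 7 + 40 + 384 + 1536 + 28672 + 32768
= 63407


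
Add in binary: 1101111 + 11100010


Align and add column by column (LSB to MSB, carry propagating):
  001101111
+ 011100010
  ---------
  col 0: 1 + 0 + 0 (carry in) = 1 → bit 1, carry out 0
  col 1: 1 + 1 + 0 (carry in) = 2 → bit 0, carry out 1
  col 2: 1 + 0 + 1 (carry in) = 2 → bit 0, carry out 1
  col 3: 1 + 0 + 1 (carry in) = 2 → bit 0, carry out 1
  col 4: 0 + 0 + 1 (carry in) = 1 → bit 1, carry out 0
  col 5: 1 + 1 + 0 (carry in) = 2 → bit 0, carry out 1
  col 6: 1 + 1 + 1 (carry in) = 3 → bit 1, carry out 1
  col 7: 0 + 1 + 1 (carry in) = 2 → bit 0, carry out 1
  col 8: 0 + 0 + 1 (carry in) = 1 → bit 1, carry out 0
Reading bits MSB→LSB: 101010001
Strip leading zeros: 101010001
= 101010001


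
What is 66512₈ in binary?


Each octal digit → 3 binary bits:
  6 = 110
  6 = 110
  5 = 101
  1 = 001
  2 = 010
Concatenate: 110 110 101 001 010
= 110110101001010


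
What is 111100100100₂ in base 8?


Group into 3-bit groups: 111100100100
  111 = 7
  100 = 4
  100 = 4
  100 = 4
= 0o7444


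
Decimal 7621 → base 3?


Divide by 3 repeatedly:
7621 ÷ 3 = 2540 remainder 1
2540 ÷ 3 = 846 remainder 2
846 ÷ 3 = 282 remainder 0
282 ÷ 3 = 94 remainder 0
94 ÷ 3 = 31 remainder 1
31 ÷ 3 = 10 remainder 1
10 ÷ 3 = 3 remainder 1
3 ÷ 3 = 1 remainder 0
1 ÷ 3 = 0 remainder 1
Reading remainders bottom-up:
= 101110021


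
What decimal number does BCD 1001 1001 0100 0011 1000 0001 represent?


Each 4-bit group → digit:
  1001 → 9
  1001 → 9
  0100 → 4
  0011 → 3
  1000 → 8
  0001 → 1
= 994381


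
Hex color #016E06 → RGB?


Hex: #016E06
R = 01₁₆ = 1
G = 6E₁₆ = 110
B = 06₁₆ = 6
= RGB(1, 110, 6)


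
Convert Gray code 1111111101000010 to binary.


Gray code: 1111111101000010
MSB stays the same: 1
Each subsequent bit = prev_binary XOR current_gray:
  B[1] = 1 XOR 1 = 0
  B[2] = 0 XOR 1 = 1
  B[3] = 1 XOR 1 = 0
  B[4] = 0 XOR 1 = 1
  B[5] = 1 XOR 1 = 0
  B[6] = 0 XOR 1 = 1
  B[7] = 1 XOR 1 = 0
  B[8] = 0 XOR 0 = 0
  B[9] = 0 XOR 1 = 1
  B[10] = 1 XOR 0 = 1
  B[11] = 1 XOR 0 = 1
  B[12] = 1 XOR 0 = 1
  B[13] = 1 XOR 0 = 1
  B[14] = 1 XOR 1 = 0
  B[15] = 0 XOR 0 = 0
= 1010101001111100 (43644 decimal)


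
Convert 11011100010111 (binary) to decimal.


Positional values:
Bit 0: 1 × 2^0 = 1
Bit 1: 1 × 2^1 = 2
Bit 2: 1 × 2^2 = 4
Bit 4: 1 × 2^4 = 16
Bit 8: 1 × 2^8 = 256
Bit 9: 1 × 2^9 = 512
Bit 10: 1 × 2^10 = 1024
Bit 12: 1 × 2^12 = 4096
Bit 13: 1 × 2^13 = 8192
Sum = 1 + 2 + 4 + 16 + 256 + 512 + 1024 + 4096 + 8192
= 14103


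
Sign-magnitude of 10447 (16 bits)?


Sign bit: 0 (positive)
Magnitude: 10447 = 010100011001111
= 0010100011001111


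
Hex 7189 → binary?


Each hex digit → 4 binary bits:
  7 = 0111
  1 = 0001
  8 = 1000
  9 = 1001
Concatenate: 0111 0001 1000 1001
= 0111000110001001


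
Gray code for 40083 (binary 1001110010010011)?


Binary: 1001110010010011
Gray code: G = B XOR (B >> 1)
B >> 1 = 0100111001001001
1001110010010011 XOR 0100111001001001:
  1 XOR 0 = 1
  0 XOR 1 = 1
  0 XOR 0 = 0
  1 XOR 0 = 1
  1 XOR 1 = 0
  1 XOR 1 = 0
  0 XOR 1 = 1
  0 XOR 0 = 0
  1 XOR 0 = 1
  0 XOR 1 = 1
  0 XOR 0 = 0
  1 XOR 0 = 1
  0 XOR 1 = 1
  0 XOR 0 = 0
  1 XOR 0 = 1
  1 XOR 1 = 0
= 1101001011011010


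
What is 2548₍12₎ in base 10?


Positional values (base 12):
  8 × 12^0 = 8 × 1 = 8
  4 × 12^1 = 4 × 12 = 48
  5 × 12^2 = 5 × 144 = 720
  2 × 12^3 = 2 × 1728 = 3456
Sum = 8 + 48 + 720 + 3456
= 4232


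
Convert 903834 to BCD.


Each digit → 4-bit binary:
  9 → 1001
  0 → 0000
  3 → 0011
  8 → 1000
  3 → 0011
  4 → 0100
= 1001 0000 0011 1000 0011 0100


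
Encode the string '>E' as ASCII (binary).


String: '>E'  (2 characters)
Per-character ASCII lookup:
  '>': special character: '>' = 62 → 111110
  'E': uppercase starts at 65: 'E' = 65 + 4 = 69 → 1000101
= 111110 1000101


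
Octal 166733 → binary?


Each octal digit → 3 binary bits:
  1 = 001
  6 = 110
  6 = 110
  7 = 111
  3 = 011
  3 = 011
Concatenate: 001 110 110 111 011 011
= 001110110111011011


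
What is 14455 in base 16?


Divide by 16 repeatedly:
14455 ÷ 16 = 903 remainder 7 (7)
903 ÷ 16 = 56 remainder 7 (7)
56 ÷ 16 = 3 remainder 8 (8)
3 ÷ 16 = 0 remainder 3 (3)
Reading remainders bottom-up:
= 0x3877


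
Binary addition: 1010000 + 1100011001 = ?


Align and add column by column (LSB to MSB, carry propagating):
  00001010000
+ 01100011001
  -----------
  col 0: 0 + 1 + 0 (carry in) = 1 → bit 1, carry out 0
  col 1: 0 + 0 + 0 (carry in) = 0 → bit 0, carry out 0
  col 2: 0 + 0 + 0 (carry in) = 0 → bit 0, carry out 0
  col 3: 0 + 1 + 0 (carry in) = 1 → bit 1, carry out 0
  col 4: 1 + 1 + 0 (carry in) = 2 → bit 0, carry out 1
  col 5: 0 + 0 + 1 (carry in) = 1 → bit 1, carry out 0
  col 6: 1 + 0 + 0 (carry in) = 1 → bit 1, carry out 0
  col 7: 0 + 0 + 0 (carry in) = 0 → bit 0, carry out 0
  col 8: 0 + 1 + 0 (carry in) = 1 → bit 1, carry out 0
  col 9: 0 + 1 + 0 (carry in) = 1 → bit 1, carry out 0
  col 10: 0 + 0 + 0 (carry in) = 0 → bit 0, carry out 0
Reading bits MSB→LSB: 01101101001
Strip leading zeros: 1101101001
= 1101101001


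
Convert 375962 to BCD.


Each digit → 4-bit binary:
  3 → 0011
  7 → 0111
  5 → 0101
  9 → 1001
  6 → 0110
  2 → 0010
= 0011 0111 0101 1001 0110 0010


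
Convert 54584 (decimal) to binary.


Divide by 2 repeatedly:
54584 ÷ 2 = 27292 remainder 0
27292 ÷ 2 = 13646 remainder 0
13646 ÷ 2 = 6823 remainder 0
6823 ÷ 2 = 3411 remainder 1
3411 ÷ 2 = 1705 remainder 1
1705 ÷ 2 = 852 remainder 1
852 ÷ 2 = 426 remainder 0
426 ÷ 2 = 213 remainder 0
213 ÷ 2 = 106 remainder 1
106 ÷ 2 = 53 remainder 0
53 ÷ 2 = 26 remainder 1
26 ÷ 2 = 13 remainder 0
13 ÷ 2 = 6 remainder 1
6 ÷ 2 = 3 remainder 0
3 ÷ 2 = 1 remainder 1
1 ÷ 2 = 0 remainder 1
Reading remainders bottom-up:
= 1101010100111000


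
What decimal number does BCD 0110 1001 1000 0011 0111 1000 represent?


Each 4-bit group → digit:
  0110 → 6
  1001 → 9
  1000 → 8
  0011 → 3
  0111 → 7
  1000 → 8
= 698378


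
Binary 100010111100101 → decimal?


Positional values:
Bit 0: 1 × 2^0 = 1
Bit 2: 1 × 2^2 = 4
Bit 5: 1 × 2^5 = 32
Bit 6: 1 × 2^6 = 64
Bit 7: 1 × 2^7 = 128
Bit 8: 1 × 2^8 = 256
Bit 10: 1 × 2^10 = 1024
Bit 14: 1 × 2^14 = 16384
Sum = 1 + 4 + 32 + 64 + 128 + 256 + 1024 + 16384
= 17893


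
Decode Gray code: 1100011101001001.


Gray code: 1100011101001001
MSB stays the same: 1
Each subsequent bit = prev_binary XOR current_gray:
  B[1] = 1 XOR 1 = 0
  B[2] = 0 XOR 0 = 0
  B[3] = 0 XOR 0 = 0
  B[4] = 0 XOR 0 = 0
  B[5] = 0 XOR 1 = 1
  B[6] = 1 XOR 1 = 0
  B[7] = 0 XOR 1 = 1
  B[8] = 1 XOR 0 = 1
  B[9] = 1 XOR 1 = 0
  B[10] = 0 XOR 0 = 0
  B[11] = 0 XOR 0 = 0
  B[12] = 0 XOR 1 = 1
  B[13] = 1 XOR 0 = 1
  B[14] = 1 XOR 0 = 1
  B[15] = 1 XOR 1 = 0
= 1000010110001110 (34190 decimal)


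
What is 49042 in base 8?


Divide by 8 repeatedly:
49042 ÷ 8 = 6130 remainder 2
6130 ÷ 8 = 766 remainder 2
766 ÷ 8 = 95 remainder 6
95 ÷ 8 = 11 remainder 7
11 ÷ 8 = 1 remainder 3
1 ÷ 8 = 0 remainder 1
Reading remainders bottom-up:
= 0o137622


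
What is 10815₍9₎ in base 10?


Positional values (base 9):
  5 × 9^0 = 5 × 1 = 5
  1 × 9^1 = 1 × 9 = 9
  8 × 9^2 = 8 × 81 = 648
  0 × 9^3 = 0 × 729 = 0
  1 × 9^4 = 1 × 6561 = 6561
Sum = 5 + 9 + 648 + 0 + 6561
= 7223


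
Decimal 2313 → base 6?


Divide by 6 repeatedly:
2313 ÷ 6 = 385 remainder 3
385 ÷ 6 = 64 remainder 1
64 ÷ 6 = 10 remainder 4
10 ÷ 6 = 1 remainder 4
1 ÷ 6 = 0 remainder 1
Reading remainders bottom-up:
= 14413


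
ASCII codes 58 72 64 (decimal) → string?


Codes (decimal): 58 72 64
Per-code ASCII lookup:
  58  (special character) → ':'
  72  (range 65-90: uppercase, 72 - 65 = 7) → 'H'
  64  (special character) → '@'
= ':H@'


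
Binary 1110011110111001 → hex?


Group into 4-bit nibbles: 1110011110111001
  1110 = E
  0111 = 7
  1011 = B
  1001 = 9
= 0xE7B9


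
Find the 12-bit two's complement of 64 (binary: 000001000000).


Original: 000001000000
Step 1 - Invert all bits: 111110111111
Step 2 - Add 1: 111110111111 + 1
= 111111000000 (represents -64)


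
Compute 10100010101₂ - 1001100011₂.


Align and subtract column by column (LSB to MSB, borrowing when needed):
  10100010101
- 01001100011
  -----------
  col 0: (1 - 0 borrow-in) - 1 → 1 - 1 = 0, borrow out 0
  col 1: (0 - 0 borrow-in) - 1 → borrow from next column: (0+2) - 1 = 1, borrow out 1
  col 2: (1 - 1 borrow-in) - 0 → 0 - 0 = 0, borrow out 0
  col 3: (0 - 0 borrow-in) - 0 → 0 - 0 = 0, borrow out 0
  col 4: (1 - 0 borrow-in) - 0 → 1 - 0 = 1, borrow out 0
  col 5: (0 - 0 borrow-in) - 1 → borrow from next column: (0+2) - 1 = 1, borrow out 1
  col 6: (0 - 1 borrow-in) - 1 → borrow from next column: (-1+2) - 1 = 0, borrow out 1
  col 7: (0 - 1 borrow-in) - 0 → borrow from next column: (-1+2) - 0 = 1, borrow out 1
  col 8: (1 - 1 borrow-in) - 0 → 0 - 0 = 0, borrow out 0
  col 9: (0 - 0 borrow-in) - 1 → borrow from next column: (0+2) - 1 = 1, borrow out 1
  col 10: (1 - 1 borrow-in) - 0 → 0 - 0 = 0, borrow out 0
Reading bits MSB→LSB: 01010110010
Strip leading zeros: 1010110010
= 1010110010


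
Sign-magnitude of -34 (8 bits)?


Sign bit: 1 (negative)
Magnitude: 34 = 0100010
= 10100010


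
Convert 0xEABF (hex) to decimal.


Positional values:
Position 0: F × 16^0 = 15 × 1 = 15
Position 1: B × 16^1 = 11 × 16 = 176
Position 2: A × 16^2 = 10 × 256 = 2560
Position 3: E × 16^3 = 14 × 4096 = 57344
Sum = 15 + 176 + 2560 + 57344
= 60095


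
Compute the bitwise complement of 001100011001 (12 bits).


Original: 001100011001
Invert all bits:
  bit 0: 0 → 1
  bit 1: 0 → 1
  bit 2: 1 → 0
  bit 3: 1 → 0
  bit 4: 0 → 1
  bit 5: 0 → 1
  bit 6: 0 → 1
  bit 7: 1 → 0
  bit 8: 1 → 0
  bit 9: 0 → 1
  bit 10: 0 → 1
  bit 11: 1 → 0
= 110011100110


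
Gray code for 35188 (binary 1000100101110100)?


Binary: 1000100101110100
Gray code: G = B XOR (B >> 1)
B >> 1 = 0100010010111010
1000100101110100 XOR 0100010010111010:
  1 XOR 0 = 1
  0 XOR 1 = 1
  0 XOR 0 = 0
  0 XOR 0 = 0
  1 XOR 0 = 1
  0 XOR 1 = 1
  0 XOR 0 = 0
  1 XOR 0 = 1
  0 XOR 1 = 1
  1 XOR 0 = 1
  1 XOR 1 = 0
  1 XOR 1 = 0
  0 XOR 1 = 1
  1 XOR 0 = 1
  0 XOR 1 = 1
  0 XOR 0 = 0
= 1100110111001110


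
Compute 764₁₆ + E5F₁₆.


Align and add column by column (LSB to MSB, each column mod 16 with carry):
  0764
+ 0E5F
  ----
  col 0: 4(4) + F(15) + 0 (carry in) = 19 → 3(3), carry out 1
  col 1: 6(6) + 5(5) + 1 (carry in) = 12 → C(12), carry out 0
  col 2: 7(7) + E(14) + 0 (carry in) = 21 → 5(5), carry out 1
  col 3: 0(0) + 0(0) + 1 (carry in) = 1 → 1(1), carry out 0
Reading digits MSB→LSB: 15C3
Strip leading zeros: 15C3
= 0x15C3


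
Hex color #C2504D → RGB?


Hex: #C2504D
R = C2₁₆ = 194
G = 50₁₆ = 80
B = 4D₁₆ = 77
= RGB(194, 80, 77)


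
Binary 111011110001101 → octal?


Group into 3-bit groups: 111011110001101
  111 = 7
  011 = 3
  110 = 6
  001 = 1
  101 = 5
= 0o73615


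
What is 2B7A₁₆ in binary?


Each hex digit → 4 binary bits:
  2 = 0010
  B = 1011
  7 = 0111
  A = 1010
Concatenate: 0010 1011 0111 1010
= 0010101101111010


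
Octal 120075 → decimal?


Positional values:
Position 0: 5 × 8^0 = 5
Position 1: 7 × 8^1 = 56
Position 2: 0 × 8^2 = 0
Position 3: 0 × 8^3 = 0
Position 4: 2 × 8^4 = 8192
Position 5: 1 × 8^5 = 32768
Sum = 5 + 56 + 0 + 0 + 8192 + 32768
= 41021


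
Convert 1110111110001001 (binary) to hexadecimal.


Group into 4-bit nibbles: 1110111110001001
  1110 = E
  1111 = F
  1000 = 8
  1001 = 9
= 0xEF89


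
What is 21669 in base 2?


Divide by 2 repeatedly:
21669 ÷ 2 = 10834 remainder 1
10834 ÷ 2 = 5417 remainder 0
5417 ÷ 2 = 2708 remainder 1
2708 ÷ 2 = 1354 remainder 0
1354 ÷ 2 = 677 remainder 0
677 ÷ 2 = 338 remainder 1
338 ÷ 2 = 169 remainder 0
169 ÷ 2 = 84 remainder 1
84 ÷ 2 = 42 remainder 0
42 ÷ 2 = 21 remainder 0
21 ÷ 2 = 10 remainder 1
10 ÷ 2 = 5 remainder 0
5 ÷ 2 = 2 remainder 1
2 ÷ 2 = 1 remainder 0
1 ÷ 2 = 0 remainder 1
Reading remainders bottom-up:
= 101010010100101


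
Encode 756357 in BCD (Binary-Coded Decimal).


Each digit → 4-bit binary:
  7 → 0111
  5 → 0101
  6 → 0110
  3 → 0011
  5 → 0101
  7 → 0111
= 0111 0101 0110 0011 0101 0111


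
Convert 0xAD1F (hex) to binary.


Each hex digit → 4 binary bits:
  A = 1010
  D = 1101
  1 = 0001
  F = 1111
Concatenate: 1010 1101 0001 1111
= 1010110100011111


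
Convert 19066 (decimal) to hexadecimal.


Divide by 16 repeatedly:
19066 ÷ 16 = 1191 remainder 10 (A)
1191 ÷ 16 = 74 remainder 7 (7)
74 ÷ 16 = 4 remainder 10 (A)
4 ÷ 16 = 0 remainder 4 (4)
Reading remainders bottom-up:
= 0x4A7A


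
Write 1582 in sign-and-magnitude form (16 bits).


Sign bit: 0 (positive)
Magnitude: 1582 = 000011000101110
= 0000011000101110


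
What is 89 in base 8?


Divide by 8 repeatedly:
89 ÷ 8 = 11 remainder 1
11 ÷ 8 = 1 remainder 3
1 ÷ 8 = 0 remainder 1
Reading remainders bottom-up:
= 0o131


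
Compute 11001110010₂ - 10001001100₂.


Align and subtract column by column (LSB to MSB, borrowing when needed):
  11001110010
- 10001001100
  -----------
  col 0: (0 - 0 borrow-in) - 0 → 0 - 0 = 0, borrow out 0
  col 1: (1 - 0 borrow-in) - 0 → 1 - 0 = 1, borrow out 0
  col 2: (0 - 0 borrow-in) - 1 → borrow from next column: (0+2) - 1 = 1, borrow out 1
  col 3: (0 - 1 borrow-in) - 1 → borrow from next column: (-1+2) - 1 = 0, borrow out 1
  col 4: (1 - 1 borrow-in) - 0 → 0 - 0 = 0, borrow out 0
  col 5: (1 - 0 borrow-in) - 0 → 1 - 0 = 1, borrow out 0
  col 6: (1 - 0 borrow-in) - 1 → 1 - 1 = 0, borrow out 0
  col 7: (0 - 0 borrow-in) - 0 → 0 - 0 = 0, borrow out 0
  col 8: (0 - 0 borrow-in) - 0 → 0 - 0 = 0, borrow out 0
  col 9: (1 - 0 borrow-in) - 0 → 1 - 0 = 1, borrow out 0
  col 10: (1 - 0 borrow-in) - 1 → 1 - 1 = 0, borrow out 0
Reading bits MSB→LSB: 01000100110
Strip leading zeros: 1000100110
= 1000100110


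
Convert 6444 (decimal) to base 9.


Divide by 9 repeatedly:
6444 ÷ 9 = 716 remainder 0
716 ÷ 9 = 79 remainder 5
79 ÷ 9 = 8 remainder 7
8 ÷ 9 = 0 remainder 8
Reading remainders bottom-up:
= 8750


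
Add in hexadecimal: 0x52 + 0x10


Align and add column by column (LSB to MSB, each column mod 16 with carry):
  052
+ 010
  ---
  col 0: 2(2) + 0(0) + 0 (carry in) = 2 → 2(2), carry out 0
  col 1: 5(5) + 1(1) + 0 (carry in) = 6 → 6(6), carry out 0
  col 2: 0(0) + 0(0) + 0 (carry in) = 0 → 0(0), carry out 0
Reading digits MSB→LSB: 062
Strip leading zeros: 62
= 0x62


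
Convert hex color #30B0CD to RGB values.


Hex: #30B0CD
R = 30₁₆ = 48
G = B0₁₆ = 176
B = CD₁₆ = 205
= RGB(48, 176, 205)


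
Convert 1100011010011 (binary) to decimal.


Positional values:
Bit 0: 1 × 2^0 = 1
Bit 1: 1 × 2^1 = 2
Bit 4: 1 × 2^4 = 16
Bit 6: 1 × 2^6 = 64
Bit 7: 1 × 2^7 = 128
Bit 11: 1 × 2^11 = 2048
Bit 12: 1 × 2^12 = 4096
Sum = 1 + 2 + 16 + 64 + 128 + 2048 + 4096
= 6355
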